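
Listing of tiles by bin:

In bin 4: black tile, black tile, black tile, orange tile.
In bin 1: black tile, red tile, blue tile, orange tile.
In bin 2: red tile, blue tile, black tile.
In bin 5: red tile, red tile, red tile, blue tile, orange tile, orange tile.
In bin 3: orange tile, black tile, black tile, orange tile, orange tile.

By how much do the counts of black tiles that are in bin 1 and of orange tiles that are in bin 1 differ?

0

black tiles in bin 1: 1. orange tiles in bin 1: 1.
|1 − 1| = 1 − 1 = 0.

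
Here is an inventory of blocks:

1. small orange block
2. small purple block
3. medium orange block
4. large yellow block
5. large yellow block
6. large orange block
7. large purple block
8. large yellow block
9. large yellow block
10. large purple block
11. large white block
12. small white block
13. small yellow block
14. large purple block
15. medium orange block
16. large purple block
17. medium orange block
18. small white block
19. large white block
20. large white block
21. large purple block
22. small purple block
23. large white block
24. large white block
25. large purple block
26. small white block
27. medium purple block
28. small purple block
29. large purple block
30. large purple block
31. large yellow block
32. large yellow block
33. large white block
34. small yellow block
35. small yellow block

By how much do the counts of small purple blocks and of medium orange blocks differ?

0

small purple blocks: 3. medium orange blocks: 3.
|3 − 3| = 3 − 3 = 0.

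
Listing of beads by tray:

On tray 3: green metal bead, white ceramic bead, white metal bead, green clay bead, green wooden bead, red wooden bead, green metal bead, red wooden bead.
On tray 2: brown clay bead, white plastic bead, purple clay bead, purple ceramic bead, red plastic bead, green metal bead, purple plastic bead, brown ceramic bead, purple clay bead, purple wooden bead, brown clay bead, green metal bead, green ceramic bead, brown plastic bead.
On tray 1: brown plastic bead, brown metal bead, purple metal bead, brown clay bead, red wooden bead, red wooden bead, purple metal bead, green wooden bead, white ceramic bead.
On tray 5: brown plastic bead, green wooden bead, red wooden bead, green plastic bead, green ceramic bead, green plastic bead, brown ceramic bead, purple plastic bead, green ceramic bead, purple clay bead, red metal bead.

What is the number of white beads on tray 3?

2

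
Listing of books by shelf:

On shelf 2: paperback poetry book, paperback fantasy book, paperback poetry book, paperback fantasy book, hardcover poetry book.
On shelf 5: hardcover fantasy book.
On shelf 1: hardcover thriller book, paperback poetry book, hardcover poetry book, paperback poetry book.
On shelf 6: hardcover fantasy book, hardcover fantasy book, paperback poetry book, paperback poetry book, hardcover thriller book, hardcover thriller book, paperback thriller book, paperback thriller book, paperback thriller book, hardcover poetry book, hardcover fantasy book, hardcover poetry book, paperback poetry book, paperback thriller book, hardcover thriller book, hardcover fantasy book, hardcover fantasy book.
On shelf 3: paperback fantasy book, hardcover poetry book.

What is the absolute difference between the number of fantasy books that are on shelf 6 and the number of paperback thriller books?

fantasy books on shelf 6: 5. paperback thriller books: 4.
|5 − 4| = 5 − 4 = 1.

1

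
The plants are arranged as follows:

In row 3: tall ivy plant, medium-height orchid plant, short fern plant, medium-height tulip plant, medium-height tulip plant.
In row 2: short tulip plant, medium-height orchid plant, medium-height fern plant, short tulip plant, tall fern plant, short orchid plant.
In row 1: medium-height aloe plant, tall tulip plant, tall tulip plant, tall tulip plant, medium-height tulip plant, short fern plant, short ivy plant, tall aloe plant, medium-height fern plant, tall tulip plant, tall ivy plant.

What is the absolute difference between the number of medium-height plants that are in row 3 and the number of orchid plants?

0

medium-height plants in row 3: 3. orchid plants: 3.
|3 − 3| = 3 − 3 = 0.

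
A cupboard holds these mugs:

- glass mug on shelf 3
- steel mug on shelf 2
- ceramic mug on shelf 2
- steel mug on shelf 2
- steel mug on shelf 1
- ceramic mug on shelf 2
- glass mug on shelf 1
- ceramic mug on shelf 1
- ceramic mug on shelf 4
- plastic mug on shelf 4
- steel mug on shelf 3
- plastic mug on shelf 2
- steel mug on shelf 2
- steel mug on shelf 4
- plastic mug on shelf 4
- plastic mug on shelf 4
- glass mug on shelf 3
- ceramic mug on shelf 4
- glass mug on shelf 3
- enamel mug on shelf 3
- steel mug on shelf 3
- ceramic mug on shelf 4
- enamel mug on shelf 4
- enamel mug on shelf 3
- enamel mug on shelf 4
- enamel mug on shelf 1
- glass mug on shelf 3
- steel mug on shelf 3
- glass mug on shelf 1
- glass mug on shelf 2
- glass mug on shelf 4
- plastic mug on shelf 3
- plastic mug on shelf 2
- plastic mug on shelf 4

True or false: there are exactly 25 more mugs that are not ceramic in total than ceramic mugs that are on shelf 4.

mugs that are not ceramic: 28.
ceramic mugs on shelf 4: 3.
The claim requires 28 − 3 (= 25) to equal 25, which holds.

True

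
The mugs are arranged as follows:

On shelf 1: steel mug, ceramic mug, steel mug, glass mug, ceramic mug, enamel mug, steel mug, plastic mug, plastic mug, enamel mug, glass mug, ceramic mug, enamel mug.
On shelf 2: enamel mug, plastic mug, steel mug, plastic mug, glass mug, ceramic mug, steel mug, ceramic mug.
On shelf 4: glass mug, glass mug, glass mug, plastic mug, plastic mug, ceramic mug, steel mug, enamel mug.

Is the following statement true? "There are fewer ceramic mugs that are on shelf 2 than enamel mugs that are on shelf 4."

False

|ceramic mugs on shelf 2| = 2.
|enamel mugs on shelf 4| = 1.
The claim requires 2 < 1, which does not hold.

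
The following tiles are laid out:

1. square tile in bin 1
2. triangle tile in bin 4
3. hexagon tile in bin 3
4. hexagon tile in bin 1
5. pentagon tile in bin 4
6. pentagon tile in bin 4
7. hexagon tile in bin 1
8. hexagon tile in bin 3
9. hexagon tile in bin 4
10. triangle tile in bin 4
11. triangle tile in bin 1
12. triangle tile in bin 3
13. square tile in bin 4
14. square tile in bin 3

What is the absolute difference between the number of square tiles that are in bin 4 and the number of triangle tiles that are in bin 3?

0

square tiles in bin 4: 1. triangle tiles in bin 3: 1.
|1 − 1| = 1 − 1 = 0.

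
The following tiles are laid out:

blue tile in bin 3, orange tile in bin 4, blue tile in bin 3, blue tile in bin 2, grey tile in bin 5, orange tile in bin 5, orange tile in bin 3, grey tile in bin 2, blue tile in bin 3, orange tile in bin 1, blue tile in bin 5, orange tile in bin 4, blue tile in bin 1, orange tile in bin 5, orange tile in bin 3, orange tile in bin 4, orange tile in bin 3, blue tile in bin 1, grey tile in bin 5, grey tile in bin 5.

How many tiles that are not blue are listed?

Total tiles: 20; with the excluded value: 7; remaining 20 − 7 = 13.

13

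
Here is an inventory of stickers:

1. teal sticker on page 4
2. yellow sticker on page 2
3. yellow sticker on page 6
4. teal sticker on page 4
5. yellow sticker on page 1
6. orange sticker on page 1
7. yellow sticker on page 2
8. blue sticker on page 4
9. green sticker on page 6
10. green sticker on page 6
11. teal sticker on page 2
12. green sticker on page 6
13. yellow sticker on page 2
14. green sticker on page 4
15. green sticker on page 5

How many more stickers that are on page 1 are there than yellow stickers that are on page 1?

stickers on page 1: 2.
yellow stickers on page 1: 1.
2 − 1 = 1.

1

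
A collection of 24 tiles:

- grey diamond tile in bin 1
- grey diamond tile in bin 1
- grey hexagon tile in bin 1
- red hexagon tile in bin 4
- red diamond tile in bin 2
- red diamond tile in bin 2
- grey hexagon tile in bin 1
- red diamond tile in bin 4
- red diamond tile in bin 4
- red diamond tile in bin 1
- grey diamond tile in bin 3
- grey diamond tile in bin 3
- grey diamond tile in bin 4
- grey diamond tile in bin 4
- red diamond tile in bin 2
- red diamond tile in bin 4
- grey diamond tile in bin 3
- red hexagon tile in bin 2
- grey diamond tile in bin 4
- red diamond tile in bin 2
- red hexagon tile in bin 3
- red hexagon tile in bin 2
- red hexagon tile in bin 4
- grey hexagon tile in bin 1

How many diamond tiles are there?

16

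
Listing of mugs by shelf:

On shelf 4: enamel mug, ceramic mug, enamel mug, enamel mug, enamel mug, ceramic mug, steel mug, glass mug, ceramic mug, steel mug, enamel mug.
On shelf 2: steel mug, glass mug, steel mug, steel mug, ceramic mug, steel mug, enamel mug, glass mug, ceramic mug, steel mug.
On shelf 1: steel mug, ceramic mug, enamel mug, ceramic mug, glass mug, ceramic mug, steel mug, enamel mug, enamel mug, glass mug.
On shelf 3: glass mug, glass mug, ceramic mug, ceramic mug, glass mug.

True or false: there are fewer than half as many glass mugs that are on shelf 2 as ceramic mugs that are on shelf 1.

glass mugs on shelf 2: 2.
ceramic mugs on shelf 1: 3.
The claim requires 2 × 2 = 4 < 3, which does not hold.

False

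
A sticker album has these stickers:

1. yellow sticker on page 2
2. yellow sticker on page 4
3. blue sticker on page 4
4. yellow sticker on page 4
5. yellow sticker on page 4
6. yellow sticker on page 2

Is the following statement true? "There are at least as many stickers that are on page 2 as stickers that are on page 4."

False

stickers on page 2: 2.
stickers on page 4: 4.
The claim requires 2 ≥ 4, which does not hold.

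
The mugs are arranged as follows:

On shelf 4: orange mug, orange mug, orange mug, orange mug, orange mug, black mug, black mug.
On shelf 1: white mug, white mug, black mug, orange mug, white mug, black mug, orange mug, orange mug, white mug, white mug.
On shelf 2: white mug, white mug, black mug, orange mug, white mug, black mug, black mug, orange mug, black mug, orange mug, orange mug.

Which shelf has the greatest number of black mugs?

shelf 2

Counts by shelf (restricted to black mugs): shelf 2→4, shelf 4→2, shelf 1→2.
The maximum is 4, held uniquely by shelf 2.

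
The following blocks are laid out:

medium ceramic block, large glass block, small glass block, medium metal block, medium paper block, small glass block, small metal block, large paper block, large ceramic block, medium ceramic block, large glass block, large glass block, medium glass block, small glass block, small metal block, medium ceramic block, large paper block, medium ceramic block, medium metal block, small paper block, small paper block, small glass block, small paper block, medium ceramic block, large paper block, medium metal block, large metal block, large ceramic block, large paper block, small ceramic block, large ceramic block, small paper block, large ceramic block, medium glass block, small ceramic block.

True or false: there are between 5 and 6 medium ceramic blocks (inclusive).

True

There are 5 medium ceramic blocks.
The claim requires 5 ≤ 5 ≤ 6, which holds.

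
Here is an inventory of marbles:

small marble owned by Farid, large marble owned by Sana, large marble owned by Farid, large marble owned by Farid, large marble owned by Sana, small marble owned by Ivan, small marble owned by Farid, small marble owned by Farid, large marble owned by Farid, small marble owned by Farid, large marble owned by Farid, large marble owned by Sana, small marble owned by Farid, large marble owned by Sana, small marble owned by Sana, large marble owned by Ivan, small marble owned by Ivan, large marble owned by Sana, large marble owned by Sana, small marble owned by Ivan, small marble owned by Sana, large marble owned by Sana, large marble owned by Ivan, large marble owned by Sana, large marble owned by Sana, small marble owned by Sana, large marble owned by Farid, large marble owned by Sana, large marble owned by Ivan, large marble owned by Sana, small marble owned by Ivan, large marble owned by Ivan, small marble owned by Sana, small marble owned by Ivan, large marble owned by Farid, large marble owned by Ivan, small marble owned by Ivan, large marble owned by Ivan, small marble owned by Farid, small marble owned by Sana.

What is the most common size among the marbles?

large

Counts by size: large 23, small 17.
The maximum is 23, held uniquely by large.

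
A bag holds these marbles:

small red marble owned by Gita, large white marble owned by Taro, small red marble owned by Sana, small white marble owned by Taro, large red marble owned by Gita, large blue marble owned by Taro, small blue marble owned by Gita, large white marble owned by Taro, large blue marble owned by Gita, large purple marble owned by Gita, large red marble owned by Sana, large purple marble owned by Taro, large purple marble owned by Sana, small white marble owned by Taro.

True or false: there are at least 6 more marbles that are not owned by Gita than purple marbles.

True

Count of marbles that are not owned by Gita: 9.
There are 3 purple marbles.
The claim requires 9 − 3 = 6 ≥ 6, which holds.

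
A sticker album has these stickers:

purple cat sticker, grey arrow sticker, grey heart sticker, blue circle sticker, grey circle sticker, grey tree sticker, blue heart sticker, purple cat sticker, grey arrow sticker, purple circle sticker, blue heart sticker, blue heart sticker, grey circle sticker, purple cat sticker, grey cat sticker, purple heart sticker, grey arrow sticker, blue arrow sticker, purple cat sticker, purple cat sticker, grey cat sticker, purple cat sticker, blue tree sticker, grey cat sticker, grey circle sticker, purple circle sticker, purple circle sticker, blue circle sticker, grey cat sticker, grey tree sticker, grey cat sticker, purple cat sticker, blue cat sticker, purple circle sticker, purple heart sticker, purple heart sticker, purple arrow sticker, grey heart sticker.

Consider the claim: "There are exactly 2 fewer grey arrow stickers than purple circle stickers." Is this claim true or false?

False

There are 3 grey arrow stickers.
There are 4 purple circle stickers.
The claim requires 4 − 3 (= 1) to equal 2, which does not hold.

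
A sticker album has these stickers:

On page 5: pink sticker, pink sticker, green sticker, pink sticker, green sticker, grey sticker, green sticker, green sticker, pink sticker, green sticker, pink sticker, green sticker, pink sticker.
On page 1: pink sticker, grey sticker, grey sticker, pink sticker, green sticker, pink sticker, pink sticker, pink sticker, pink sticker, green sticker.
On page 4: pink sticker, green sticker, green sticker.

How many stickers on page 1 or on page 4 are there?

13

on page 1: 10; on page 4: 3; together 10 + 3 = 13.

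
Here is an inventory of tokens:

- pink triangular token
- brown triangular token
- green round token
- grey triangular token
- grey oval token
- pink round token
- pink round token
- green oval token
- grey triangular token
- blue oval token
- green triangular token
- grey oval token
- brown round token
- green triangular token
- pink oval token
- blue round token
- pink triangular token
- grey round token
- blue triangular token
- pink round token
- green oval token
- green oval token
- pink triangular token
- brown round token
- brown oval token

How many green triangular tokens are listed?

2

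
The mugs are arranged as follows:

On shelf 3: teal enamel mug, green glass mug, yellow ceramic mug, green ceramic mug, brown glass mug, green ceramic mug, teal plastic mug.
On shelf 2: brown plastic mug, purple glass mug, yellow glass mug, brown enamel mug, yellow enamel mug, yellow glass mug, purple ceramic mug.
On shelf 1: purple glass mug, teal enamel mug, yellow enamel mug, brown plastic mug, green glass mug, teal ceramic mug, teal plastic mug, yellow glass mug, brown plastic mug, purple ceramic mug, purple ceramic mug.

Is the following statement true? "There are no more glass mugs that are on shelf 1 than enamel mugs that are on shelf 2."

False

There are 3 glass mugs on shelf 1.
There are 2 enamel mugs on shelf 2.
The claim requires 3 ≤ 2, which does not hold.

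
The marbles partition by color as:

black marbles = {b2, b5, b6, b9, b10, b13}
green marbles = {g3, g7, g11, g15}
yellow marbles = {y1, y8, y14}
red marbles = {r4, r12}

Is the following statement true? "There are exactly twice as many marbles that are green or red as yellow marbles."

True

marbles that are green or red: 6.
yellow marbles: 3.
The claim requires 6 = 2 × 3 = 6, which holds.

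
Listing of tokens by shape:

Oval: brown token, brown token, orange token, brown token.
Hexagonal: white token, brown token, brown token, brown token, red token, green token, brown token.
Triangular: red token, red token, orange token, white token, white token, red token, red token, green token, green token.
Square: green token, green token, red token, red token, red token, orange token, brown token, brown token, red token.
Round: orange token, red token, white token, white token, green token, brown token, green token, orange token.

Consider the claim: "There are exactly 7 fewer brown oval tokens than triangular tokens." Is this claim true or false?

False

brown oval tokens: 3.
triangular tokens: 9.
The claim requires 9 − 3 (= 6) to equal 7, which does not hold.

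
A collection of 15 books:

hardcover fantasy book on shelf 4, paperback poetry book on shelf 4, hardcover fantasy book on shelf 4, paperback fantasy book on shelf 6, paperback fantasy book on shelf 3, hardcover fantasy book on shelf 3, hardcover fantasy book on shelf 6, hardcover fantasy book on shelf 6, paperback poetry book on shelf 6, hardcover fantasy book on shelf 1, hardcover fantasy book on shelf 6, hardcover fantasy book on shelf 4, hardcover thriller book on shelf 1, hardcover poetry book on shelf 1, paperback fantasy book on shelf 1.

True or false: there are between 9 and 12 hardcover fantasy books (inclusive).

False

There are 8 hardcover fantasy books.
The claim requires 9 ≤ 8 ≤ 12, which does not hold.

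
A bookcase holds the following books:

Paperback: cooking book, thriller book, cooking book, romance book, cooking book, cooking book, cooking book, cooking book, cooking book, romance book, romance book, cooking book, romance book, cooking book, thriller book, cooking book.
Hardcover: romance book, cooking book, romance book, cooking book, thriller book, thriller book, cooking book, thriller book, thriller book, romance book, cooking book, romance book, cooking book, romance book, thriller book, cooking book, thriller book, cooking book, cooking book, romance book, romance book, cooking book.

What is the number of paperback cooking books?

10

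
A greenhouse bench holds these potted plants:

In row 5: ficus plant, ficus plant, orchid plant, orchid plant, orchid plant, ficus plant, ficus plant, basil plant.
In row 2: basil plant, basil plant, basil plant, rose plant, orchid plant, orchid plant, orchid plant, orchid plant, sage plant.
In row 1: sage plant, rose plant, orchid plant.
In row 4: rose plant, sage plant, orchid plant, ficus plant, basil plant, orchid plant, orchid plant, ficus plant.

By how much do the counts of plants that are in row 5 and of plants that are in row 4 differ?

plants in row 5: 8. plants in row 4: 8.
|8 − 8| = 8 − 8 = 0.

0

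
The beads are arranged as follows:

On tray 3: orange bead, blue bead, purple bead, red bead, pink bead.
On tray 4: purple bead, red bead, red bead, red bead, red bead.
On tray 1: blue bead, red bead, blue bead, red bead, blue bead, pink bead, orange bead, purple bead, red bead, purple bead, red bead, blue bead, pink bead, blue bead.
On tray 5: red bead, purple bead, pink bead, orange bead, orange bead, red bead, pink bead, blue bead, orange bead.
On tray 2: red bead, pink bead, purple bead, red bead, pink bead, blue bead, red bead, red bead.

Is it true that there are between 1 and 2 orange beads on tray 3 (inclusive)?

True

There is 1 orange bead on tray 3.
The claim requires 1 ≤ 1 ≤ 2, which holds.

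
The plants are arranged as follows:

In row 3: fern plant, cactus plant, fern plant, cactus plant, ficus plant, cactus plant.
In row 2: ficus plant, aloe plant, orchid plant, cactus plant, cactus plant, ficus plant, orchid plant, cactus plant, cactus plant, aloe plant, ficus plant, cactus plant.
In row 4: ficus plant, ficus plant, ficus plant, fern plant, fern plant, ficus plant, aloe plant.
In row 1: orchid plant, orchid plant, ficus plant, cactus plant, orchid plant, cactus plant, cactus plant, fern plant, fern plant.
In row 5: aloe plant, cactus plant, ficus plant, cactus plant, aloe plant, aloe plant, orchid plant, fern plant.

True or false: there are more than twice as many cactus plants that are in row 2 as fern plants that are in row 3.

There are 5 cactus plants in row 2.
There are 2 fern plants in row 3.
The claim requires 5 > 2 × 2 = 4, which holds.

True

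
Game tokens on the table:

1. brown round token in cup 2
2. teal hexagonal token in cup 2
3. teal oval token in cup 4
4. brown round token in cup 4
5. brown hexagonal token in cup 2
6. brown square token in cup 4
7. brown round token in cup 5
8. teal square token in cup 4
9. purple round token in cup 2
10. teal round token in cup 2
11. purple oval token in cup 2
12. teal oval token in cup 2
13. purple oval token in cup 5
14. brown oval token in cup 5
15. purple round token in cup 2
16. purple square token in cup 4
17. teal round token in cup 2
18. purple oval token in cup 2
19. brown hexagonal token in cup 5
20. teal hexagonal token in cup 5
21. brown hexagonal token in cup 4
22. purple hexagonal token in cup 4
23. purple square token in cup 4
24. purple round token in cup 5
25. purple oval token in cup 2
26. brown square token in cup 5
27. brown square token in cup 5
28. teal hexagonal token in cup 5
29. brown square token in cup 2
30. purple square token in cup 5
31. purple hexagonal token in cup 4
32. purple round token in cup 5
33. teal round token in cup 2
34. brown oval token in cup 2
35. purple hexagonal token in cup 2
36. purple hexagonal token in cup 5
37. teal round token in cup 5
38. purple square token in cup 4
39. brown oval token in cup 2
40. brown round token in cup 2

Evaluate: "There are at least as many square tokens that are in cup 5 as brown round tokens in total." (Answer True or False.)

|square tokens in cup 5| = 3.
|brown round tokens| = 4.
The claim requires 3 ≥ 4, which does not hold.

False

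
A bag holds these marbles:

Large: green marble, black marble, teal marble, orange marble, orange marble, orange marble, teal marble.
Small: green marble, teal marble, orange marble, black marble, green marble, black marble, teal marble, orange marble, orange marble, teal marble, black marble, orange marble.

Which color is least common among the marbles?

Counts by color: orange 7, teal 5, black 4, green 3.
The minimum is 3, held uniquely by green.

green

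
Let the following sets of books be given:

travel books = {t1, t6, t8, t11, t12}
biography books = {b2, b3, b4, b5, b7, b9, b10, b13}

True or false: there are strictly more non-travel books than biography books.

non-travel books: 8.
biography books: 8.
The claim requires 8 > 8, which does not hold.

False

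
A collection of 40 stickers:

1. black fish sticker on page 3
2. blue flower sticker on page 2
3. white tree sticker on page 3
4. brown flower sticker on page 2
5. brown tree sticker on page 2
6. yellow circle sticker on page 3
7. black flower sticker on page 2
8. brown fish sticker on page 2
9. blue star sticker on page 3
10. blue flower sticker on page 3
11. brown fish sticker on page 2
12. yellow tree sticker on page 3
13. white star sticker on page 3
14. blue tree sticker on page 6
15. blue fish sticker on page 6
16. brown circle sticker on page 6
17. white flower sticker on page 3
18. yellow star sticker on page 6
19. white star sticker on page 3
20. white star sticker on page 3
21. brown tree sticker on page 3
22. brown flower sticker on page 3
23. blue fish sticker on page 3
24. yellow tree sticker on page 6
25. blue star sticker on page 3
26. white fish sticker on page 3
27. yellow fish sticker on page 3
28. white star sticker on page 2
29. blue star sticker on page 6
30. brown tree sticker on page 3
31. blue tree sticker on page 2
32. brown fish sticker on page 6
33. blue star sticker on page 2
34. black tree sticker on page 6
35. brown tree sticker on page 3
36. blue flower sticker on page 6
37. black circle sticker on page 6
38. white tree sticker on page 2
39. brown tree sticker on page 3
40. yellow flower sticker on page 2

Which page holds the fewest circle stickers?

page 2

Counts by page (restricted to circle stickers): page 6→2, page 3→1, page 2→0.
The minimum is 0, held uniquely by page 2.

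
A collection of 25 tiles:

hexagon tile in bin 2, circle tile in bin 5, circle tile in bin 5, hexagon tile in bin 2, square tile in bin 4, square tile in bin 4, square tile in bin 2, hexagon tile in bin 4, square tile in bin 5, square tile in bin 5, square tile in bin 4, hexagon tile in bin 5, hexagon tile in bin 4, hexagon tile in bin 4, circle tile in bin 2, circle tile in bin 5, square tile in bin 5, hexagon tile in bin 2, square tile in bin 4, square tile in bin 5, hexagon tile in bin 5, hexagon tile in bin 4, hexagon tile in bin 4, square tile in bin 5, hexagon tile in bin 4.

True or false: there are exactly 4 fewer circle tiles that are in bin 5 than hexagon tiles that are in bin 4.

False

circle tiles in bin 5: 3.
hexagon tiles in bin 4: 6.
The claim requires 6 − 3 (= 3) to equal 4, which does not hold.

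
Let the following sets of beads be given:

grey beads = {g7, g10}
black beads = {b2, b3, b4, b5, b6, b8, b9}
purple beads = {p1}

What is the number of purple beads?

1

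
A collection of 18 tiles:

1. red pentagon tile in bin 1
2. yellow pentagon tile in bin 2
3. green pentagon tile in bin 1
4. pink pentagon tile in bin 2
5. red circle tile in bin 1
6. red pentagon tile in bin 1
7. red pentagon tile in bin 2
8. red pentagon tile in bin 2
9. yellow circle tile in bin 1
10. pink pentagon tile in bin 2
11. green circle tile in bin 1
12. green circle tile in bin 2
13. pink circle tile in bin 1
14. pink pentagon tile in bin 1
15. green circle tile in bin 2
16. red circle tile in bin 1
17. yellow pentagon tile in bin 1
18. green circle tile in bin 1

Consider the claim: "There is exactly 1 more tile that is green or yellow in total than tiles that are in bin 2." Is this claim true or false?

|tiles that are green or yellow| = 8.
|tiles in bin 2| = 7.
The claim requires 8 − 7 (= 1) to equal 1, which holds.

True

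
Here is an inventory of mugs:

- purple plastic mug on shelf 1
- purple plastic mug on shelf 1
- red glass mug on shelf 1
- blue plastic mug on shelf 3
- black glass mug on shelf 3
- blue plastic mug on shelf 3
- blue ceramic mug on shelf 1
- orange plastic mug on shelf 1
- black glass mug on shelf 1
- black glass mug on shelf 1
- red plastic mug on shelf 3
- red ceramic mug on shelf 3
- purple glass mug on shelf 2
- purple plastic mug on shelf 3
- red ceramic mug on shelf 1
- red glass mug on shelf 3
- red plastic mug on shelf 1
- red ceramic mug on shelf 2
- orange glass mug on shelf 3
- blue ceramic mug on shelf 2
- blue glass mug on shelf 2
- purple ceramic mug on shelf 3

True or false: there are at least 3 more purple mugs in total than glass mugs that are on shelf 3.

purple mugs: 5.
glass mugs on shelf 3: 3.
The claim requires 5 − 3 = 2 ≥ 3, which does not hold.

False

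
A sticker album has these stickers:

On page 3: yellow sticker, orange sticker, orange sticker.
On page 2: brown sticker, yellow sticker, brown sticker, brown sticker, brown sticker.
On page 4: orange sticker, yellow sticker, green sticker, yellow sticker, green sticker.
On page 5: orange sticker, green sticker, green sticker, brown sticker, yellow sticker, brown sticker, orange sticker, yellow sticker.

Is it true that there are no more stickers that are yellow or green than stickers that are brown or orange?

True

|stickers that are yellow or green| = 10.
|stickers that are brown or orange| = 11.
The claim requires 10 ≤ 11, which holds.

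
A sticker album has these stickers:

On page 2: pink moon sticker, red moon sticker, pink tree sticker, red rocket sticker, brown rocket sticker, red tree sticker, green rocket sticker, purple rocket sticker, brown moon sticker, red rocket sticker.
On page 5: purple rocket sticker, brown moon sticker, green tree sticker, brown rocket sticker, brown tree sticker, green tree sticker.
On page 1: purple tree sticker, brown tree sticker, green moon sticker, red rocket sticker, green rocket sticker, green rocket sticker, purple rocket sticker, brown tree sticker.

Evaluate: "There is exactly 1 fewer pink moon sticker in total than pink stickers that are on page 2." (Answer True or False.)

True

pink moon stickers: 1.
pink stickers on page 2: 2.
The claim requires 2 − 1 (= 1) to equal 1, which holds.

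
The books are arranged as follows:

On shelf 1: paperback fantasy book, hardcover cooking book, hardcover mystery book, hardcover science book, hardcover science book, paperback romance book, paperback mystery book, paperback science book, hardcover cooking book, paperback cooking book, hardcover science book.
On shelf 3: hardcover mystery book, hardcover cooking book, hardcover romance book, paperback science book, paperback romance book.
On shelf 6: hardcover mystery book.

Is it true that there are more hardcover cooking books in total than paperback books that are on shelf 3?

|hardcover cooking books| = 3.
|paperback books on shelf 3| = 2.
The claim requires 3 > 2, which holds.

True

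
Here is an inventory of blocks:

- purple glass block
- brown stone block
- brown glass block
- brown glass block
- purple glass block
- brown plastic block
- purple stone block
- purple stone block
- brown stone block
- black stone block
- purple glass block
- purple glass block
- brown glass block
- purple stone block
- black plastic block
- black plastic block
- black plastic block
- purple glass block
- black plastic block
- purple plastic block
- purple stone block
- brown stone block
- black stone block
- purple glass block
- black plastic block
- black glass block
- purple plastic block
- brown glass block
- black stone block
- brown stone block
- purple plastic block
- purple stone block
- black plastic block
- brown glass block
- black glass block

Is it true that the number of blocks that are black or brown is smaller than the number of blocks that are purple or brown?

|blocks that are black or brown| = 21.
|blocks that are purple or brown| = 24.
The claim requires 21 < 24, which holds.

True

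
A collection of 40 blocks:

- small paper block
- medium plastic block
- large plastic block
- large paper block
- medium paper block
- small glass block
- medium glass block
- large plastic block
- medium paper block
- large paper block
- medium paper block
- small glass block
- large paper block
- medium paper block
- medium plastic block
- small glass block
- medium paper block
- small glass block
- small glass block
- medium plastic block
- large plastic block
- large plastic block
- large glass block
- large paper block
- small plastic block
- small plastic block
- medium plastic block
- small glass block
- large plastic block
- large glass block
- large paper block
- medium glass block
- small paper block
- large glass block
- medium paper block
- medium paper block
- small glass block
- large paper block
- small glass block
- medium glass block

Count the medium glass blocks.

3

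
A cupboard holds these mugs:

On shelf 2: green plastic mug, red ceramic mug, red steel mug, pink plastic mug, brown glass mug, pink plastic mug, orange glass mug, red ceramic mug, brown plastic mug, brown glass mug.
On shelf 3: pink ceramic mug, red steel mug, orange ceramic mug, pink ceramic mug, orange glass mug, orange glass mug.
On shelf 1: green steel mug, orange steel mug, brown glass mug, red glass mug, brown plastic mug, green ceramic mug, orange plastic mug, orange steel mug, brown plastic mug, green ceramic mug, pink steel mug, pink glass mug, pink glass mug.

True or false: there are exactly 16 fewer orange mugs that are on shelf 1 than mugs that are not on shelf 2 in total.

orange mugs on shelf 1: 3.
mugs that are not on shelf 2: 19.
The claim requires 19 − 3 (= 16) to equal 16, which holds.

True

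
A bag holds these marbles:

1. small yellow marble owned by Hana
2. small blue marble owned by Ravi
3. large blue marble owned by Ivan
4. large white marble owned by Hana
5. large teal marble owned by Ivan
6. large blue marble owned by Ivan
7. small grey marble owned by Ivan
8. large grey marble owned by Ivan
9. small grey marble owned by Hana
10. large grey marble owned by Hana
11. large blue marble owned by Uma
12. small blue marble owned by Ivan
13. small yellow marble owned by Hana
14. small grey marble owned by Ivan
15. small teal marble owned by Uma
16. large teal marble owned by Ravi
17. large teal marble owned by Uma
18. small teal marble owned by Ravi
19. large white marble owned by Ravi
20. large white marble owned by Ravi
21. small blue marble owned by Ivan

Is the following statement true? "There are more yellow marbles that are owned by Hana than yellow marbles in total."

False

yellow marbles owned by Hana: 2.
yellow marbles: 2.
The claim requires 2 > 2, which does not hold.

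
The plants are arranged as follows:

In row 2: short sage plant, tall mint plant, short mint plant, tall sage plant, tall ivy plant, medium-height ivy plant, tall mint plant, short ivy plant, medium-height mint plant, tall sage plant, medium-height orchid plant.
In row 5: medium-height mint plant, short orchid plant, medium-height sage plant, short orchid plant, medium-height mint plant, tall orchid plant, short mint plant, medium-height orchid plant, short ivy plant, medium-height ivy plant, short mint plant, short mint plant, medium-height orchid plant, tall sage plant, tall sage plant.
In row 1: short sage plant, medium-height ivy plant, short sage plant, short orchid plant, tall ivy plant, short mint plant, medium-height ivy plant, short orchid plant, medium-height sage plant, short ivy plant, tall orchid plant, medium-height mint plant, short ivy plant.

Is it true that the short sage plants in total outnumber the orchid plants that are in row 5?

False

|short sage plants| = 3.
|orchid plants in row 5| = 5.
The claim requires 3 > 5, which does not hold.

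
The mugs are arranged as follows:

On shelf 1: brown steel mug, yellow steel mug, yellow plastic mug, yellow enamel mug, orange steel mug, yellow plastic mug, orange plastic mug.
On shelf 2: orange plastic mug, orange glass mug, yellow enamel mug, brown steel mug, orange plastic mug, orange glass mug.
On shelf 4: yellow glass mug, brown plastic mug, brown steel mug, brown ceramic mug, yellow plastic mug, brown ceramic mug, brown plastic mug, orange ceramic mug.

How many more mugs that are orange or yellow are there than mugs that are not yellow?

mugs that are orange or yellow: 14.
mugs that are not yellow: 14.
14 − 14 = 0.

0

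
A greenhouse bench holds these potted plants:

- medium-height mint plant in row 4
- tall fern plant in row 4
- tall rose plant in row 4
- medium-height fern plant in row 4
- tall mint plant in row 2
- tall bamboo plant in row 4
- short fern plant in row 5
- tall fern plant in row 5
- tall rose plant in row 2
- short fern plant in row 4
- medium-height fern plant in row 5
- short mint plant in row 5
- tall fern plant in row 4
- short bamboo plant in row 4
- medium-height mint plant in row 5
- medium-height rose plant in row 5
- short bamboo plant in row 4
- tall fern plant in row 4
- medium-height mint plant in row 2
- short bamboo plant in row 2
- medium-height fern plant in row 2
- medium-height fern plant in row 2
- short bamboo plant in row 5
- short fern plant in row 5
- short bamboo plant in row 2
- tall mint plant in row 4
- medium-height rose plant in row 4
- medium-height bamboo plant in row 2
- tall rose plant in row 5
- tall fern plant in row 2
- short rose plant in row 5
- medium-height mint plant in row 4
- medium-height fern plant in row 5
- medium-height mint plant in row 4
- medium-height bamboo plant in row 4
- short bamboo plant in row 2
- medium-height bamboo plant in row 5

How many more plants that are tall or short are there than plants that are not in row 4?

0

plants that are tall or short: 22.
plants that are not in row 4: 22.
22 − 22 = 0.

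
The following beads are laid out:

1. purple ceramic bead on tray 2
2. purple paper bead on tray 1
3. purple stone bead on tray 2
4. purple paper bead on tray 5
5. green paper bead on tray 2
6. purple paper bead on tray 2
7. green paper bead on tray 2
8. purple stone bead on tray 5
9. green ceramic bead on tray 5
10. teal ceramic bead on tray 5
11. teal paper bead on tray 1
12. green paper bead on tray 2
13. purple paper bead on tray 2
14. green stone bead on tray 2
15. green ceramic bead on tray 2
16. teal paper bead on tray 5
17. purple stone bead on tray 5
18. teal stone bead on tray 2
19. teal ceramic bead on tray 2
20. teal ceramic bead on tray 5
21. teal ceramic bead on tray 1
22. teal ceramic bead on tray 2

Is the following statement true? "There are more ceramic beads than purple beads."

|ceramic beads| = 8.
|purple beads| = 8.
The claim requires 8 > 8, which does not hold.

False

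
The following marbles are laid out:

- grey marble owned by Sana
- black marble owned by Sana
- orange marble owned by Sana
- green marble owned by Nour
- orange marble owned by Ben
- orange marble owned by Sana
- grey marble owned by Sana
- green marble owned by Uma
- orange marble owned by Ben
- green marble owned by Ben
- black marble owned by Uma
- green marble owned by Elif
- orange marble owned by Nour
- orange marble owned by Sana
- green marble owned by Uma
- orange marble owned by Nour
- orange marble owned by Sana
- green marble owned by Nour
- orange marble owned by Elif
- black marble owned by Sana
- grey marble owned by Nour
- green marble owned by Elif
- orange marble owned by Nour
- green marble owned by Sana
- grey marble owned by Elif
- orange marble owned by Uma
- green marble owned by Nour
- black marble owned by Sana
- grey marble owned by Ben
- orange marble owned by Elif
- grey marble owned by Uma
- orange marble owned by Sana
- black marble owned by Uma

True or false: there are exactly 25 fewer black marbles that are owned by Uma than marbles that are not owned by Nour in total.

Count of black marbles owned by Uma: 2.
Count of marbles that are not owned by Nour: 26.
The claim requires 26 − 2 (= 24) to equal 25, which does not hold.

False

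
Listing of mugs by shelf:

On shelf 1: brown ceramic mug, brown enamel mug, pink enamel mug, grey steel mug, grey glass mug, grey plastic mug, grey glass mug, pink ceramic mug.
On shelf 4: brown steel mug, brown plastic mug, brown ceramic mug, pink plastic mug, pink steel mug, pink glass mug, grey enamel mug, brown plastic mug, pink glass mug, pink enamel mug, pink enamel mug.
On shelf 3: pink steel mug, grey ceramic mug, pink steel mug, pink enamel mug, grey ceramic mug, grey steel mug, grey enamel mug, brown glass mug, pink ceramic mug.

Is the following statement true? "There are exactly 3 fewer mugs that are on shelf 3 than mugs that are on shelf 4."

False

|mugs on shelf 3| = 9.
|mugs on shelf 4| = 11.
The claim requires 11 − 9 (= 2) to equal 3, which does not hold.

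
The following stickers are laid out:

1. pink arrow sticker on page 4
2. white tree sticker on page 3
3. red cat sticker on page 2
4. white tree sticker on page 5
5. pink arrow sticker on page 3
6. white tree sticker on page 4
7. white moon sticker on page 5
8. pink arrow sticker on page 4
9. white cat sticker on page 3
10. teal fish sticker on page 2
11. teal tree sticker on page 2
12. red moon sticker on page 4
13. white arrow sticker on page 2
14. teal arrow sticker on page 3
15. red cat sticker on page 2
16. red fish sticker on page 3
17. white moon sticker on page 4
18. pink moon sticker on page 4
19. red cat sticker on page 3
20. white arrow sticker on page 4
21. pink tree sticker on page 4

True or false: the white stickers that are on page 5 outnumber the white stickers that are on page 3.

False

There are 2 white stickers on page 5.
There are 2 white stickers on page 3.
The claim requires 2 > 2, which does not hold.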